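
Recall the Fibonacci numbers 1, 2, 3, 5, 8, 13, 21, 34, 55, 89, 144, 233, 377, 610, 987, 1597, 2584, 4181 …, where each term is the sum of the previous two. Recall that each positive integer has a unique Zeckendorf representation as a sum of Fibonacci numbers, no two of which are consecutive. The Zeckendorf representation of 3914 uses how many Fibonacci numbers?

5

Greedily peel off the largest Fibonacci term at each step:
3914 − 2584 = 1330
1330 − 987 = 343
343 − 233 = 110
110 − 89 = 21
21 − 21 = 0
3914 = 2584 + 987 + 233 + 89 + 21, which has 5 terms.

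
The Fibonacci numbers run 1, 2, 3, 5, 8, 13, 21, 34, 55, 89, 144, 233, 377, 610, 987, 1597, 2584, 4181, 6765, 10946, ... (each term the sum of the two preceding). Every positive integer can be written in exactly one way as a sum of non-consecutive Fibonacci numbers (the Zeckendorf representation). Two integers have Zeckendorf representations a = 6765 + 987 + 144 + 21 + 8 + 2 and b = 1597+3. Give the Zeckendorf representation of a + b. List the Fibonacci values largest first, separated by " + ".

The two numbers are 7927 and 1600, so their sum is 9527.
Repeatedly subtract the largest Fibonacci number that fits:
take 6765 (≤ 9527); 9527 − 6765 = 2762
take 2584 (≤ 2762); 2762 − 2584 = 178
take 144 (≤ 178); 178 − 144 = 34
take 34 (≤ 34); 34 − 34 = 0

6765 + 2584 + 144 + 34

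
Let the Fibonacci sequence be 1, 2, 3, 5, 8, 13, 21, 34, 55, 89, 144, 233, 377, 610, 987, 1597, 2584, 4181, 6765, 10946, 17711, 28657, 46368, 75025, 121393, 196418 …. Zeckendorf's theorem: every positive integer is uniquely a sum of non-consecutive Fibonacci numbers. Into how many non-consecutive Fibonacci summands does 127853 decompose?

8

121393 ≤ 127853 < 196418, so take 121393; remainder 6460
4181 ≤ 6460 < 6765, so take 4181; remainder 2279
1597 ≤ 2279 < 2584, so take 1597; remainder 682
610 ≤ 682 < 987, so take 610; remainder 72
55 ≤ 72 < 89, so take 55; remainder 17
13 ≤ 17 < 21, so take 13; remainder 4
3 ≤ 4 < 5, so take 3; remainder 1
1 ≤ 1 < 2, so take 1; remainder 0
127853 = 121393 + 4181 + 1597 + 610 + 55 + 13 + 3 + 1, which has 8 terms.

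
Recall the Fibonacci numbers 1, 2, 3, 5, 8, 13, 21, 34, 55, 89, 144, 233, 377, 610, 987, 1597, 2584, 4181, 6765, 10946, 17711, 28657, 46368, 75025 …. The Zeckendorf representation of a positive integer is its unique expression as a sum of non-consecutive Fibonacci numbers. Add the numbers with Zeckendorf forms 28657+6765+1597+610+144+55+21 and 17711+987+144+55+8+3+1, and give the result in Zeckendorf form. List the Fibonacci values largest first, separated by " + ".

The two numbers are 37849 and 18909, so their sum is 56758.
46368 ≤ 56758 < 75025, so take 46368; remainder 10390
6765 ≤ 10390 < 10946, so take 6765; remainder 3625
2584 ≤ 3625 < 4181, so take 2584; remainder 1041
987 ≤ 1041 < 1597, so take 987; remainder 54
34 ≤ 54 < 55, so take 34; remainder 20
13 ≤ 20 < 21, so take 13; remainder 7
5 ≤ 7 < 8, so take 5; remainder 2
2 ≤ 2 < 3, so take 2; remainder 0

46368 + 6765 + 2584 + 987 + 34 + 13 + 5 + 2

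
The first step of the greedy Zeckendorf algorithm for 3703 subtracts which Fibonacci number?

2584

2584 ≤ 3703 < 4181, so the largest Fibonacci number not exceeding 3703 is 2584.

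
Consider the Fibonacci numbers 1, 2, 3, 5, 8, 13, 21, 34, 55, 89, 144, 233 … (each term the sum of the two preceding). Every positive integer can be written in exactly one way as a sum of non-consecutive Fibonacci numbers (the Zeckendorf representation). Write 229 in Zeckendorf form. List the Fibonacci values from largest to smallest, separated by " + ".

largest Fibonacci ≤ 229 is 144; 229 − 144 = 85
largest Fibonacci ≤ 85 is 55; 85 − 55 = 30
largest Fibonacci ≤ 30 is 21; 30 − 21 = 9
largest Fibonacci ≤ 9 is 8; 9 − 8 = 1
largest Fibonacci ≤ 1 is 1; 1 − 1 = 0
So 229 = 144 + 55 + 21 + 8 + 1, with no two terms consecutive in the sequence.

144 + 55 + 21 + 8 + 1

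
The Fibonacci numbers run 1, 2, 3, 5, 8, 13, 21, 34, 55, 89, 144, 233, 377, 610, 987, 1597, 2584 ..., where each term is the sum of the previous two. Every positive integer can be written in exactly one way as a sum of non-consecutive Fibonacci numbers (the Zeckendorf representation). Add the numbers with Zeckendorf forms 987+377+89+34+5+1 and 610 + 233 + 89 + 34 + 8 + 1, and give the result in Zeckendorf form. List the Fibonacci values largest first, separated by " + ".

The two numbers are 1493 and 975, so their sum is 2468.
1597 ≤ 2468 < 2584, so take 1597; remainder 871
610 ≤ 871 < 987, so take 610; remainder 261
233 ≤ 261 < 377, so take 233; remainder 28
21 ≤ 28 < 34, so take 21; remainder 7
5 ≤ 7 < 8, so take 5; remainder 2
2 ≤ 2 < 3, so take 2; remainder 0

1597 + 610 + 233 + 21 + 5 + 2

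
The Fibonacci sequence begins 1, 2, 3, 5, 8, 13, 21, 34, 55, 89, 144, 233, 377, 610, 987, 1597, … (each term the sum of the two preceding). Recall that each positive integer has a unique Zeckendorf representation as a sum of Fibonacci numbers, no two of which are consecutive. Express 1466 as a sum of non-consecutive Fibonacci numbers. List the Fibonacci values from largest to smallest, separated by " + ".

987 + 377 + 89 + 13

take 987 (≤ 1466); 1466 − 987 = 479
take 377 (≤ 479); 479 − 377 = 102
take 89 (≤ 102); 102 − 89 = 13
take 13 (≤ 13); 13 − 13 = 0
So 1466 = 987 + 377 + 89 + 13, with no two terms consecutive in the sequence.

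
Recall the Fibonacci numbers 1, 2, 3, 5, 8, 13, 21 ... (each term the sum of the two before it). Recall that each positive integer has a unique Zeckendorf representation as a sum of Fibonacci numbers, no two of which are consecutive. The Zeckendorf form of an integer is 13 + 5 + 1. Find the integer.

13 + 5 + 1 = 19.

19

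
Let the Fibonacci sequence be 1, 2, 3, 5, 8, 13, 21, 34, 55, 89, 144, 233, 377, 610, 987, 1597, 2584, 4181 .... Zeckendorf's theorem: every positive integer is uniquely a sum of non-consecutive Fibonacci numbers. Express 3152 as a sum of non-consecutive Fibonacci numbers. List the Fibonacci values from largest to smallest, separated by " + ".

2584 + 377 + 144 + 34 + 13

subtract 2584 from 3152: 568 remains
subtract 377 from 568: 191 remains
subtract 144 from 191: 47 remains
subtract 34 from 47: 13 remains
subtract 13 from 13: 0 remains
So 3152 = 2584 + 377 + 144 + 34 + 13, with no two terms consecutive in the sequence.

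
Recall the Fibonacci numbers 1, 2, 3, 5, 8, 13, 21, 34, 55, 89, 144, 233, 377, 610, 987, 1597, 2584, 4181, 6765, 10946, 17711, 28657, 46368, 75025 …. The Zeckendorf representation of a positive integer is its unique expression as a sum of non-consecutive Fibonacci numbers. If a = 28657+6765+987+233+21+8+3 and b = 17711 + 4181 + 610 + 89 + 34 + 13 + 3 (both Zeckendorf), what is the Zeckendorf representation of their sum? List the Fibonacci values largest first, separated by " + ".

46368 + 10946 + 1597 + 377 + 21 + 5 + 1

The two numbers are 36674 and 22641, so their sum is 59315.
Greedily peel off the largest Fibonacci term at each step:
largest Fibonacci ≤ 59315 is 46368; 59315 − 46368 = 12947
largest Fibonacci ≤ 12947 is 10946; 12947 − 10946 = 2001
largest Fibonacci ≤ 2001 is 1597; 2001 − 1597 = 404
largest Fibonacci ≤ 404 is 377; 404 − 377 = 27
largest Fibonacci ≤ 27 is 21; 27 − 21 = 6
largest Fibonacci ≤ 6 is 5; 6 − 5 = 1
largest Fibonacci ≤ 1 is 1; 1 − 1 = 0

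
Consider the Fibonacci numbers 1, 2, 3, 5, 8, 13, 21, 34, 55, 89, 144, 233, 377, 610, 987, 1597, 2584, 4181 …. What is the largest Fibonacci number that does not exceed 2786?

2584

2584 ≤ 2786 < 4181, so the largest Fibonacci number not exceeding 2786 is 2584.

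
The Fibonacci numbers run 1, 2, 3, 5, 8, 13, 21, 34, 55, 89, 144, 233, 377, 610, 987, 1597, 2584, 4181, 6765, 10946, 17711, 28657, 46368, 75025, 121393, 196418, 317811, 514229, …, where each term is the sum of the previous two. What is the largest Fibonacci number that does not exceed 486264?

317811 ≤ 486264 < 514229, so the largest Fibonacci number not exceeding 486264 is 317811.

317811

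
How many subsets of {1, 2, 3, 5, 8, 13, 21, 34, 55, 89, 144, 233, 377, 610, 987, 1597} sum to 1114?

15

Starting from the Zeckendorf form and repeatedly splitting a term F_k into F_{k−1} + F_{k−2} (when neither is already used) reaches every representation.
1114 = 987+89+34+3+1 = 987+89+21+13+3+1 = 610+377+89+34+3+1 = 987+89+21+8+5+3+1 = … (11 more), for 15 in all.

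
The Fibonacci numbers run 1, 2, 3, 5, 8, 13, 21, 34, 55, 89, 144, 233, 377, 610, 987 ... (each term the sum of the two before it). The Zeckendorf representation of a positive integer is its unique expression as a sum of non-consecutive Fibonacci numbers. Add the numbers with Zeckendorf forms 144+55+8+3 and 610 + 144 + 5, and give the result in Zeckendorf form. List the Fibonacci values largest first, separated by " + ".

610 + 233 + 89 + 34 + 3

The two numbers are 210 and 759, so their sum is 969.
Greedy algorithm:
take 610 (≤ 969); 969 − 610 = 359
take 233 (≤ 359); 359 − 233 = 126
take 89 (≤ 126); 126 − 89 = 37
take 34 (≤ 37); 37 − 34 = 3
take 3 (≤ 3); 3 − 3 = 0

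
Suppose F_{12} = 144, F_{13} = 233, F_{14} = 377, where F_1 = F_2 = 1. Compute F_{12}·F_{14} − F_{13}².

-1

144·377 − 233² = 54288 − 54289 = -1. (Cassini's identity: F_{k−1}F_{k+1} − F_k² = (−1)^k.)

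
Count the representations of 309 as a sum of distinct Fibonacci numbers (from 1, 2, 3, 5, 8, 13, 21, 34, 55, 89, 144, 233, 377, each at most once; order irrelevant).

14

309 = 233+55+21 = 233+55+13+8 = 144+89+55+21 = 233+55+13+5+3 = … (10 more), for 14 in all.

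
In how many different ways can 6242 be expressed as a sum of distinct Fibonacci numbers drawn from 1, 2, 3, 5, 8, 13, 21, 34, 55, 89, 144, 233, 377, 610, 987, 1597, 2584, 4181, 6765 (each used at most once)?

33

Starting from the Zeckendorf form and repeatedly splitting a term F_k into F_{k−1} + F_{k−2} (when neither is already used) reaches every representation.
6242 = 4181+1597+377+55+21+8+3 = 4181+1597+377+55+21+8+2+1 = 4181+1597+233+144+55+21+8+3 = … (30 more), for 33 in all.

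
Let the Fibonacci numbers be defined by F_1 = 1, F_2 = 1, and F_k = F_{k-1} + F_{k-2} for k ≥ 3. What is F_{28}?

Iterating the recurrence up to F_{23} = 28657 and F_{22} = 17711:
F_{24} = F_{23} + F_{22} = 28657 + 17711 = 46368
F_{25} = F_{24} + F_{23} = 46368 + 28657 = 75025
F_{26} = F_{25} + F_{24} = 75025 + 46368 = 121393
F_{27} = F_{26} + F_{25} = 121393 + 75025 = 196418
F_{28} = F_{27} + F_{26} = 196418 + 121393 = 317811

317811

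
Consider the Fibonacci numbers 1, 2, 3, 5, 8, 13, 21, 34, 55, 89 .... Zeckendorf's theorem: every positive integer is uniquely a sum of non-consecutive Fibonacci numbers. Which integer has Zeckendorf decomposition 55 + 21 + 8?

84

55 + 21 + 8 = 84.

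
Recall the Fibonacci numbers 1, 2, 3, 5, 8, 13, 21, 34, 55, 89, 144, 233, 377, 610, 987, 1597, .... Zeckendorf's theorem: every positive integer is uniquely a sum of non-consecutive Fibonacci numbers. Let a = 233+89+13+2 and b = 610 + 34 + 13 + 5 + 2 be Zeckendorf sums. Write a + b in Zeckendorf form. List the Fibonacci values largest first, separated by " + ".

The two numbers are 337 and 664, so their sum is 1001.
largest Fibonacci ≤ 1001 is 987; 1001 − 987 = 14
largest Fibonacci ≤ 14 is 13; 14 − 13 = 1
largest Fibonacci ≤ 1 is 1; 1 − 1 = 0

987 + 13 + 1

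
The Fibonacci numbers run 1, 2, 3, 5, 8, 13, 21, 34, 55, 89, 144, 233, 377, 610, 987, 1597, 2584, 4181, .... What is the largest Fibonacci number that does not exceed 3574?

2584 ≤ 3574 < 4181, so the largest Fibonacci number not exceeding 3574 is 2584.

2584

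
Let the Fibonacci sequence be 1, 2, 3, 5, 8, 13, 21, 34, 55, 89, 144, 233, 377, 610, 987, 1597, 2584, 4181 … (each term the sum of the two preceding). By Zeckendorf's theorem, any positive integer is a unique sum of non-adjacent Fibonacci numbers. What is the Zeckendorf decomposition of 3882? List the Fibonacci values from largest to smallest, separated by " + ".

Repeatedly subtract the largest Fibonacci number that fits:
3882 − 2584 = 1298
1298 − 987 = 311
311 − 233 = 78
78 − 55 = 23
23 − 21 = 2
2 − 2 = 0
So 3882 = 2584 + 987 + 233 + 55 + 21 + 2, with no two terms consecutive in the sequence.

2584 + 987 + 233 + 55 + 21 + 2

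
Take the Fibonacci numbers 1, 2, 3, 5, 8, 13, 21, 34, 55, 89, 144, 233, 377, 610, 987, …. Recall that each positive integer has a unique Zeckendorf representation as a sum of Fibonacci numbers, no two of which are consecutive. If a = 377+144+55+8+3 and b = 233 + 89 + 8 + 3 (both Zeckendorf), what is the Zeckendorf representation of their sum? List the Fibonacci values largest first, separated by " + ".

610 + 233 + 55 + 21 + 1

The two numbers are 587 and 333, so their sum is 920.
920: greatest Fibonacci not exceeding it is 610, leaving 310
310: greatest Fibonacci not exceeding it is 233, leaving 77
77: greatest Fibonacci not exceeding it is 55, leaving 22
22: greatest Fibonacci not exceeding it is 21, leaving 1
1: greatest Fibonacci not exceeding it is 1, leaving 0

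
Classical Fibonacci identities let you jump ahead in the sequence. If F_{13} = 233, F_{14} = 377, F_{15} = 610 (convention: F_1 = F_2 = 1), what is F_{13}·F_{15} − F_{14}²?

1

233·610 − 377² = 142130 − 142129 = 1. (Cassini's identity: F_{k−1}F_{k+1} − F_k² = (−1)^k.)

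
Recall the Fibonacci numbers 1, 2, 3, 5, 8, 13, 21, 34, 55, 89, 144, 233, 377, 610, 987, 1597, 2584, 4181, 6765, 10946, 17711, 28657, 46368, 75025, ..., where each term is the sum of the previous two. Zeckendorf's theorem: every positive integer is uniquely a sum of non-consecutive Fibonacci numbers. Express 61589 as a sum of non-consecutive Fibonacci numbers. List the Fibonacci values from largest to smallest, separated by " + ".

largest Fibonacci ≤ 61589 is 46368; 61589 − 46368 = 15221
largest Fibonacci ≤ 15221 is 10946; 15221 − 10946 = 4275
largest Fibonacci ≤ 4275 is 4181; 4275 − 4181 = 94
largest Fibonacci ≤ 94 is 89; 94 − 89 = 5
largest Fibonacci ≤ 5 is 5; 5 − 5 = 0
So 61589 = 46368 + 10946 + 4181 + 89 + 5, with no two terms consecutive in the sequence.

46368 + 10946 + 4181 + 89 + 5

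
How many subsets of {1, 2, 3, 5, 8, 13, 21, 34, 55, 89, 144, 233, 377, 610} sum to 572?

9

572 = 377+144+34+13+3+1 = 377+144+34+8+5+3+1 = 377+89+55+34+13+3+1 = … (6 more), for 9 in all.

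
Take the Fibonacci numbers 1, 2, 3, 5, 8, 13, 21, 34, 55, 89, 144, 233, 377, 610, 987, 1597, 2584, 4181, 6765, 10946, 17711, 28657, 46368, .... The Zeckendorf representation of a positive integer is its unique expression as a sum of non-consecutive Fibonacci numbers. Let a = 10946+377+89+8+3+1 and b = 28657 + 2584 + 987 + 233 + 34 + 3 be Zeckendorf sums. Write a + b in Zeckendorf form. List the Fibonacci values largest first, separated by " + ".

The two numbers are 11424 and 32498, so their sum is 43922.
28657 ≤ 43922 < 46368, so take 28657; remainder 15265
10946 ≤ 15265 < 17711, so take 10946; remainder 4319
4181 ≤ 4319 < 6765, so take 4181; remainder 138
89 ≤ 138 < 144, so take 89; remainder 49
34 ≤ 49 < 55, so take 34; remainder 15
13 ≤ 15 < 21, so take 13; remainder 2
2 ≤ 2 < 3, so take 2; remainder 0

28657 + 10946 + 4181 + 89 + 34 + 13 + 2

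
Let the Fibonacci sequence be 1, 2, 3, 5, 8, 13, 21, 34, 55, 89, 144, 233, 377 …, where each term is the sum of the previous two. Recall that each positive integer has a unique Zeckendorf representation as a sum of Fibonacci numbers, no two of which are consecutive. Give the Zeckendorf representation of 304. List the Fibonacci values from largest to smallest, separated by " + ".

233 ≤ 304 < 377, so take 233; remainder 71
55 ≤ 71 < 89, so take 55; remainder 16
13 ≤ 16 < 21, so take 13; remainder 3
3 ≤ 3 < 5, so take 3; remainder 0
So 304 = 233 + 55 + 13 + 3, with no two terms consecutive in the sequence.

233 + 55 + 13 + 3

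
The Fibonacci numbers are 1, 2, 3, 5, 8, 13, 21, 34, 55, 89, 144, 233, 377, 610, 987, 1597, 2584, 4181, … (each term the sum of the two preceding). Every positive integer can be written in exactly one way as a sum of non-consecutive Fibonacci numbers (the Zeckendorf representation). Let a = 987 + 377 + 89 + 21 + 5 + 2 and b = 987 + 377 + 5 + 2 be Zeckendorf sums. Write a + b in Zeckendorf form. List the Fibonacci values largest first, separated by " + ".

2584 + 233 + 34 + 1

The two numbers are 1481 and 1371, so their sum is 2852.
2584 ≤ 2852 < 4181, so take 2584; remainder 268
233 ≤ 268 < 377, so take 233; remainder 35
34 ≤ 35 < 55, so take 34; remainder 1
1 ≤ 1 < 2, so take 1; remainder 0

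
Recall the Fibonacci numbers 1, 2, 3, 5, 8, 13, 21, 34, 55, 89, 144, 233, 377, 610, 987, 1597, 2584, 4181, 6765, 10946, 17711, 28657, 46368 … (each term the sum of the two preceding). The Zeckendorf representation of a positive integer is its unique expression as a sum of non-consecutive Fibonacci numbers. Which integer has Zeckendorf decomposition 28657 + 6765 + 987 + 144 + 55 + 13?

28657 + 6765 + 987 + 144 + 55 + 13 = 36621.

36621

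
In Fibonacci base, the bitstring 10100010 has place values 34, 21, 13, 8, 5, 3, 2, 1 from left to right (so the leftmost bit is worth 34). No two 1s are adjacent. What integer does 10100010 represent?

49

Summing the place values of the 1 bits: 34 + 13 + 2 = 49.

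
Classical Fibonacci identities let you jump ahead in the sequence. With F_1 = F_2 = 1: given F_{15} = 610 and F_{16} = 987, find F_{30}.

832040

By the doubling identity F_{2k} = F_k(2F_{k+1} − F_k): F_{30} = 610·(2·987 − 610) = 610·1364 = 832040.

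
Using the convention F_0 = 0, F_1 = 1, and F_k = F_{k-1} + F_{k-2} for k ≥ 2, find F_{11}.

Iterating the recurrence up to F_{3} = 2 and F_{2} = 1:
F_{4} = F_{3} + F_{2} = 2 + 1 = 3
F_{5} = F_{4} + F_{3} = 3 + 2 = 5
F_{6} = F_{5} + F_{4} = 5 + 3 = 8
F_{7} = F_{6} + F_{5} = 8 + 5 = 13
F_{8} = F_{7} + F_{6} = 13 + 8 = 21
F_{9} = F_{8} + F_{7} = 21 + 13 = 34
F_{10} = F_{9} + F_{8} = 34 + 21 = 55
F_{11} = F_{10} + F_{9} = 55 + 34 = 89

89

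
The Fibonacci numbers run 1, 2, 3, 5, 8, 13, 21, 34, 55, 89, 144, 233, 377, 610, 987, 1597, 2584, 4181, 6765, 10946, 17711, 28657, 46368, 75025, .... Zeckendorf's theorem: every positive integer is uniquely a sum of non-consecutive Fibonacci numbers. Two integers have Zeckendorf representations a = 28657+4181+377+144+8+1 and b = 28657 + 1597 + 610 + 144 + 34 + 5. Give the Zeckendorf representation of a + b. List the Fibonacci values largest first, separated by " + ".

46368 + 17711 + 233 + 89 + 13 + 1

The two numbers are 33368 and 31047, so their sum is 64415.
Repeatedly subtract the largest Fibonacci number that fits:
take 46368 (≤ 64415); 64415 − 46368 = 18047
take 17711 (≤ 18047); 18047 − 17711 = 336
take 233 (≤ 336); 336 − 233 = 103
take 89 (≤ 103); 103 − 89 = 14
take 13 (≤ 14); 14 − 13 = 1
take 1 (≤ 1); 1 − 1 = 0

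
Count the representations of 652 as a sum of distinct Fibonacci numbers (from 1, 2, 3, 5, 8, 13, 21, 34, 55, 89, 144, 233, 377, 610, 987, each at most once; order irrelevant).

21

Starting from the Zeckendorf form and repeatedly splitting a term F_k into F_{k−1} + F_{k−2} (when neither is already used) reaches every representation.
652 = 610+34+8 = 610+34+5+3 = 610+21+13+8 = 377+233+34+8 = 610+34+5+2+1 = … (16 more), for 21 in all.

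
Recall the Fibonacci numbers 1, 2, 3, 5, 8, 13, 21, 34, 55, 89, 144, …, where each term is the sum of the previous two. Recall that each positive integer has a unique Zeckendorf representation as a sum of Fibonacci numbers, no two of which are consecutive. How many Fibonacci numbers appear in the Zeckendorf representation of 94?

Greedy algorithm:
take 89 (≤ 94); 94 − 89 = 5
take 5 (≤ 5); 5 − 5 = 0
94 = 89 + 5, which has 2 terms.

2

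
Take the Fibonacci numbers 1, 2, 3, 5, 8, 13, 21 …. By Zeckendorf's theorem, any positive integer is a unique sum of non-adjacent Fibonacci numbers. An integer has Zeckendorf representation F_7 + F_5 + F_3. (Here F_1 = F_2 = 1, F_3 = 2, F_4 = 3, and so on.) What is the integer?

20

F_7 + F_5 + F_3 = 13 + 5 + 2 = 20.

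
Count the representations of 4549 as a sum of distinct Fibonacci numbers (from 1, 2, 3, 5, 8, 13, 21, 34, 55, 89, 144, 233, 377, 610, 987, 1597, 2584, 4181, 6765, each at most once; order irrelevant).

Starting from the Zeckendorf form and repeatedly splitting a term F_k into F_{k−1} + F_{k−2} (when neither is already used) reaches every representation.
4549 = 4181+233+89+34+8+3+1 = 4181+233+89+21+13+8+3+1 = 2584+1597+233+89+34+8+3+1 = 4181+233+55+34+21+13+8+3+1 = … (9 more), for 13 in all.

13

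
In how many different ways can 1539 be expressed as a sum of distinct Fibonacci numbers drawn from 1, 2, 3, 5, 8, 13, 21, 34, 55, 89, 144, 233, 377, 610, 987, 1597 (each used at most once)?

1539 = 987+377+144+21+8+2 = 987+377+144+21+5+3+2 = 987+377+89+55+21+8+2 = 987+377+144+13+8+5+3+2 = 987+377+89+55+21+5+3+2 = … (10 more), for 15 in all.

15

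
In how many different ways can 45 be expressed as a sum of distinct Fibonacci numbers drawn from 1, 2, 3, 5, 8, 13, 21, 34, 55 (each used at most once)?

6

45 = 34+8+3 = 34+8+2+1 = 21+13+8+3 = … (3 more), for 6 in all.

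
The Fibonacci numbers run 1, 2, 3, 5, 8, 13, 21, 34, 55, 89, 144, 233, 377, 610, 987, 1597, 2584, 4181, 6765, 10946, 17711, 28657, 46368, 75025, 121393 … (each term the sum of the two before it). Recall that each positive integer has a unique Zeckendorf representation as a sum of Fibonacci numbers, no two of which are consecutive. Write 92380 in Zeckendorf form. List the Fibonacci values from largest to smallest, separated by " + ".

75025 + 10946 + 4181 + 1597 + 610 + 21

take 75025 (≤ 92380); 92380 − 75025 = 17355
take 10946 (≤ 17355); 17355 − 10946 = 6409
take 4181 (≤ 6409); 6409 − 4181 = 2228
take 1597 (≤ 2228); 2228 − 1597 = 631
take 610 (≤ 631); 631 − 610 = 21
take 21 (≤ 21); 21 − 21 = 0
So 92380 = 75025 + 10946 + 4181 + 1597 + 610 + 21, with no two terms consecutive in the sequence.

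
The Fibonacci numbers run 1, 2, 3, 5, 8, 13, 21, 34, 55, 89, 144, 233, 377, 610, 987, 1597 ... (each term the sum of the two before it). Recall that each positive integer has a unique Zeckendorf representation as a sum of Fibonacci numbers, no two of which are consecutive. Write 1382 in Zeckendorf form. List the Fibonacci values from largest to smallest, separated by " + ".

987 + 377 + 13 + 5

1382: greatest Fibonacci not exceeding it is 987, leaving 395
395: greatest Fibonacci not exceeding it is 377, leaving 18
18: greatest Fibonacci not exceeding it is 13, leaving 5
5: greatest Fibonacci not exceeding it is 5, leaving 0
So 1382 = 987 + 377 + 13 + 5, with no two terms consecutive in the sequence.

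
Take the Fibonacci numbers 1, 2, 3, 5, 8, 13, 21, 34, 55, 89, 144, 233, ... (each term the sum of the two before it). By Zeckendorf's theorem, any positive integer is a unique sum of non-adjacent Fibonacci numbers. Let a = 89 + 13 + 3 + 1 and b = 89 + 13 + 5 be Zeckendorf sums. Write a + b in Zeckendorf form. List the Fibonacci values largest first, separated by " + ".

The two numbers are 106 and 107, so their sum is 213.
Greedy algorithm:
largest Fibonacci ≤ 213 is 144; 213 − 144 = 69
largest Fibonacci ≤ 69 is 55; 69 − 55 = 14
largest Fibonacci ≤ 14 is 13; 14 − 13 = 1
largest Fibonacci ≤ 1 is 1; 1 − 1 = 0

144 + 55 + 13 + 1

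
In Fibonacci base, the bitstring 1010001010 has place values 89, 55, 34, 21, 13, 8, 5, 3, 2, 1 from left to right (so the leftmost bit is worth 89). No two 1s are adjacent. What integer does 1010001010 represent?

Summing the place values of the 1 bits: 89 + 34 + 5 + 2 = 130.

130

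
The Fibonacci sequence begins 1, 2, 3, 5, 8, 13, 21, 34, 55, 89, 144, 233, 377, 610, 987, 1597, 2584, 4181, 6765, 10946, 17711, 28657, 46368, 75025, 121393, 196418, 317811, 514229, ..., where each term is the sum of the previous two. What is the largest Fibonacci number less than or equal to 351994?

317811

317811 ≤ 351994 < 514229, so the largest Fibonacci number not exceeding 351994 is 317811.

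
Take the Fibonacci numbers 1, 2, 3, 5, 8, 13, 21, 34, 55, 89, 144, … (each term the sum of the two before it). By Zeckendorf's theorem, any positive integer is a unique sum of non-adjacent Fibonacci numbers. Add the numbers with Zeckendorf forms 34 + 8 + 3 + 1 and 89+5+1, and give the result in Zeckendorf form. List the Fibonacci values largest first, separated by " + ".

The two numbers are 46 and 95, so their sum is 141.
89 ≤ 141 < 144, so take 89; remainder 52
34 ≤ 52 < 55, so take 34; remainder 18
13 ≤ 18 < 21, so take 13; remainder 5
5 ≤ 5 < 8, so take 5; remainder 0

89 + 34 + 13 + 5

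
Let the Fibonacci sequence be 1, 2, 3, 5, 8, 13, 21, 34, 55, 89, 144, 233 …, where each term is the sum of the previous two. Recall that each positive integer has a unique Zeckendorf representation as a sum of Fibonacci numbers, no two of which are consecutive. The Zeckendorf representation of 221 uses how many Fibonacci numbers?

Greedily peel off the largest Fibonacci term at each step:
221 − 144 = 77
77 − 55 = 22
22 − 21 = 1
1 − 1 = 0
221 = 144 + 55 + 21 + 1, which has 4 terms.

4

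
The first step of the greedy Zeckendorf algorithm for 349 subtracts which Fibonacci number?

233

233 ≤ 349 < 377, so the largest Fibonacci number not exceeding 349 is 233.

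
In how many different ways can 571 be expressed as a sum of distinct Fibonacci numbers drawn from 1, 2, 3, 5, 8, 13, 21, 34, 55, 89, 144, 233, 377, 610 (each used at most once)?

Starting from the Zeckendorf form and repeatedly splitting a term F_k into F_{k−1} + F_{k−2} (when neither is already used) reaches every representation.
571 = 377+144+34+13+3 = 377+144+34+13+2+1 = 377+144+34+8+5+3 = 377+89+55+34+13+3 = 377+144+34+8+5+2+1 = … (13 more), for 18 in all.

18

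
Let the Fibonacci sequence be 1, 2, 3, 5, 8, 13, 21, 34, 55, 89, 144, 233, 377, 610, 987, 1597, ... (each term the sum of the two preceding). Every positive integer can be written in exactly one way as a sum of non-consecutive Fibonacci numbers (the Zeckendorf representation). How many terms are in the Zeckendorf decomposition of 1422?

Greedily peel off the largest Fibonacci term at each step:
largest Fibonacci ≤ 1422 is 987; 1422 − 987 = 435
largest Fibonacci ≤ 435 is 377; 435 − 377 = 58
largest Fibonacci ≤ 58 is 55; 58 − 55 = 3
largest Fibonacci ≤ 3 is 3; 3 − 3 = 0
1422 = 987 + 377 + 55 + 3, which has 4 terms.

4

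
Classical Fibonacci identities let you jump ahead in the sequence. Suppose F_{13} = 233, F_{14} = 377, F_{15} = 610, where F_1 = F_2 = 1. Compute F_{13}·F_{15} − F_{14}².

233·610 − 377² = 142130 − 142129 = 1. (Cassini's identity: F_{k−1}F_{k+1} − F_k² = (−1)^k.)

1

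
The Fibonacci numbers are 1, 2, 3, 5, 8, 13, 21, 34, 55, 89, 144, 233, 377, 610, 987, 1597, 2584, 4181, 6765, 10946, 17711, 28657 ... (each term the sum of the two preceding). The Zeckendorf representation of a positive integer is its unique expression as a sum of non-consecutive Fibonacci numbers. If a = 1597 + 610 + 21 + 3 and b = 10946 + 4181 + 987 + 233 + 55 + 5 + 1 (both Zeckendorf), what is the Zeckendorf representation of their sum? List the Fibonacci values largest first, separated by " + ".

The two numbers are 2231 and 16408, so their sum is 18639.
Greedy algorithm:
17711 ≤ 18639 < 28657, so take 17711; remainder 928
610 ≤ 928 < 987, so take 610; remainder 318
233 ≤ 318 < 377, so take 233; remainder 85
55 ≤ 85 < 89, so take 55; remainder 30
21 ≤ 30 < 34, so take 21; remainder 9
8 ≤ 9 < 13, so take 8; remainder 1
1 ≤ 1 < 2, so take 1; remainder 0

17711 + 610 + 233 + 55 + 21 + 8 + 1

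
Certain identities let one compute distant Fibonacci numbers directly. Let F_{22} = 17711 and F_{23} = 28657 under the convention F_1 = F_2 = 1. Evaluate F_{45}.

By F_{2k+1} = F_k² + F_{k+1}²: F_{45} = 17711² + 28657² = 313679521 + 821223649 = 1134903170.

1134903170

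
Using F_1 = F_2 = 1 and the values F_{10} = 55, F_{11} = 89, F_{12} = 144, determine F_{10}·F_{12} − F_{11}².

-1

55·144 − 89² = 7920 − 7921 = -1. (Cassini's identity: F_{k−1}F_{k+1} − F_k² = (−1)^k.)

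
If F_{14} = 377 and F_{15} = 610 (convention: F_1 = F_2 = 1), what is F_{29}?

514229

By F_{2k+1} = F_k² + F_{k+1}²: F_{29} = 377² + 610² = 142129 + 372100 = 514229.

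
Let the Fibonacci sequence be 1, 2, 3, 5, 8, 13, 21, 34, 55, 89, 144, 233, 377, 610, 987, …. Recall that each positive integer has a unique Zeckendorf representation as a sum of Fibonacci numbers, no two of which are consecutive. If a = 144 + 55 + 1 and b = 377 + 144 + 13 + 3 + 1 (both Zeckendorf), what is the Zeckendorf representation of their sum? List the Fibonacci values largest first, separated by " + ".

The two numbers are 200 and 538, so their sum is 738.
take 610 (≤ 738); 738 − 610 = 128
take 89 (≤ 128); 128 − 89 = 39
take 34 (≤ 39); 39 − 34 = 5
take 5 (≤ 5); 5 − 5 = 0

610 + 89 + 34 + 5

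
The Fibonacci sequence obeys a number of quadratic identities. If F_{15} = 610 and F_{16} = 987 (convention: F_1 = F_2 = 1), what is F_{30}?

By the doubling identity F_{2k} = F_k(2F_{k+1} − F_k): F_{30} = 610·(2·987 − 610) = 610·1364 = 832040.

832040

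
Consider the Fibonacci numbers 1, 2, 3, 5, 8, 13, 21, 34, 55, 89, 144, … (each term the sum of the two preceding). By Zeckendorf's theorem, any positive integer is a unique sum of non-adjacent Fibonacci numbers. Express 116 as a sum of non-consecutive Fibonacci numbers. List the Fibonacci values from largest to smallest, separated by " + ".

89 + 21 + 5 + 1

Greedily peel off the largest Fibonacci term at each step:
89 ≤ 116 < 144, so take 89; remainder 27
21 ≤ 27 < 34, so take 21; remainder 6
5 ≤ 6 < 8, so take 5; remainder 1
1 ≤ 1 < 2, so take 1; remainder 0
So 116 = 89 + 21 + 5 + 1, with no two terms consecutive in the sequence.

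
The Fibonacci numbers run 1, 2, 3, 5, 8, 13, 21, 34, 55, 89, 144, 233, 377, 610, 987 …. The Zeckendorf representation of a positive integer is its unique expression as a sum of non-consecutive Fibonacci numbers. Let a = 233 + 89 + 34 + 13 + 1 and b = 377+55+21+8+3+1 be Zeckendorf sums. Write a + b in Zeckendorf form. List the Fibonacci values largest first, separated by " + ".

610 + 144 + 55 + 21 + 5

The two numbers are 370 and 465, so their sum is 835.
610 ≤ 835 < 987, so take 610; remainder 225
144 ≤ 225 < 233, so take 144; remainder 81
55 ≤ 81 < 89, so take 55; remainder 26
21 ≤ 26 < 34, so take 21; remainder 5
5 ≤ 5 < 8, so take 5; remainder 0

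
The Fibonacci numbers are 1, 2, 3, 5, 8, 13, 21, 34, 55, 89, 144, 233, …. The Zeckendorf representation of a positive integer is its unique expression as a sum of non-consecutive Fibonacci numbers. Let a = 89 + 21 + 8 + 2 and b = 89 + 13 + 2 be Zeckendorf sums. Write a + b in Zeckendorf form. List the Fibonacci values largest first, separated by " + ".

The two numbers are 120 and 104, so their sum is 224.
largest Fibonacci ≤ 224 is 144; 224 − 144 = 80
largest Fibonacci ≤ 80 is 55; 80 − 55 = 25
largest Fibonacci ≤ 25 is 21; 25 − 21 = 4
largest Fibonacci ≤ 4 is 3; 4 − 3 = 1
largest Fibonacci ≤ 1 is 1; 1 − 1 = 0

144 + 55 + 21 + 3 + 1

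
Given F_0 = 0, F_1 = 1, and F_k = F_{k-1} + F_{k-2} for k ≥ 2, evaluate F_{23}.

Iterating the recurrence up to F_{19} = 4181 and F_{18} = 2584:
F_{20} = F_{19} + F_{18} = 4181 + 2584 = 6765
F_{21} = F_{20} + F_{19} = 6765 + 4181 = 10946
F_{22} = F_{21} + F_{20} = 10946 + 6765 = 17711
F_{23} = F_{22} + F_{21} = 17711 + 10946 = 28657

28657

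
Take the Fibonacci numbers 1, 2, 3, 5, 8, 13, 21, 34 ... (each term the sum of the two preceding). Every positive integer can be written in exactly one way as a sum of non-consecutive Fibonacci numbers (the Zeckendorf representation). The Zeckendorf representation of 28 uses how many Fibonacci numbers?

Greedily peel off the largest Fibonacci term at each step:
take 21 (≤ 28); 28 − 21 = 7
take 5 (≤ 7); 7 − 5 = 2
take 2 (≤ 2); 2 − 2 = 0
28 = 21 + 5 + 2, which has 3 terms.

3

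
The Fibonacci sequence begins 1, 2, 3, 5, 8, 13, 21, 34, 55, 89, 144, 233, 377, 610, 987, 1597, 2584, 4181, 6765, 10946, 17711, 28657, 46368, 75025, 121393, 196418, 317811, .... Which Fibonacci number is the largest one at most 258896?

196418 ≤ 258896 < 317811, so the largest Fibonacci number not exceeding 258896 is 196418.

196418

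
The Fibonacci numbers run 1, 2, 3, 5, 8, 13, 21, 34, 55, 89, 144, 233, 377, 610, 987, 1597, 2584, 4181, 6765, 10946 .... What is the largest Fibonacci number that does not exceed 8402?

6765 ≤ 8402 < 10946, so the largest Fibonacci number not exceeding 8402 is 6765.

6765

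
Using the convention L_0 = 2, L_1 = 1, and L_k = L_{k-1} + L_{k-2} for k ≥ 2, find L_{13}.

521

Iterating the recurrence up to L_{8} = 47 and L_{7} = 29:
L_{9} = L_{8} + L_{7} = 47 + 29 = 76
L_{10} = L_{9} + L_{8} = 76 + 47 = 123
L_{11} = L_{10} + L_{9} = 123 + 76 = 199
L_{12} = L_{11} + L_{10} = 199 + 123 = 322
L_{13} = L_{12} + L_{11} = 322 + 199 = 521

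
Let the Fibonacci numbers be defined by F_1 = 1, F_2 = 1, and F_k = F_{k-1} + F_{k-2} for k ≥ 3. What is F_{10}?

55

Iterating the recurrence up to F_{2} = 1 and F_{1} = 1:
F_{3} = F_{2} + F_{1} = 1 + 1 = 2
F_{4} = F_{3} + F_{2} = 2 + 1 = 3
F_{5} = F_{4} + F_{3} = 3 + 2 = 5
F_{6} = F_{5} + F_{4} = 5 + 3 = 8
F_{7} = F_{6} + F_{5} = 8 + 5 = 13
F_{8} = F_{7} + F_{6} = 13 + 8 = 21
F_{9} = F_{8} + F_{7} = 21 + 13 = 34
F_{10} = F_{9} + F_{8} = 34 + 21 = 55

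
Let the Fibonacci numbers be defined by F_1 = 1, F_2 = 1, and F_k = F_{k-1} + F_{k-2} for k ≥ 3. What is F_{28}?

Iterating the recurrence up to F_{21} = 10946 and F_{20} = 6765:
F_{22} = F_{21} + F_{20} = 10946 + 6765 = 17711
F_{23} = F_{22} + F_{21} = 17711 + 10946 = 28657
F_{24} = F_{23} + F_{22} = 28657 + 17711 = 46368
F_{25} = F_{24} + F_{23} = 46368 + 28657 = 75025
F_{26} = F_{25} + F_{24} = 75025 + 46368 = 121393
F_{27} = F_{26} + F_{25} = 121393 + 75025 = 196418
F_{28} = F_{27} + F_{26} = 196418 + 121393 = 317811

317811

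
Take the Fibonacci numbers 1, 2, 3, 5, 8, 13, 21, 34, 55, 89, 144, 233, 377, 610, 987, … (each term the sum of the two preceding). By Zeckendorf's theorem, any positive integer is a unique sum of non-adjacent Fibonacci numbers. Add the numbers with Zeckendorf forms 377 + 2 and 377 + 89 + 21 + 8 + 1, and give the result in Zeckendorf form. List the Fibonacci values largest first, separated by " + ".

610 + 233 + 21 + 8 + 3

The two numbers are 379 and 496, so their sum is 875.
Repeatedly subtract the largest Fibonacci number that fits:
take 610 (≤ 875); 875 − 610 = 265
take 233 (≤ 265); 265 − 233 = 32
take 21 (≤ 32); 32 − 21 = 11
take 8 (≤ 11); 11 − 8 = 3
take 3 (≤ 3); 3 − 3 = 0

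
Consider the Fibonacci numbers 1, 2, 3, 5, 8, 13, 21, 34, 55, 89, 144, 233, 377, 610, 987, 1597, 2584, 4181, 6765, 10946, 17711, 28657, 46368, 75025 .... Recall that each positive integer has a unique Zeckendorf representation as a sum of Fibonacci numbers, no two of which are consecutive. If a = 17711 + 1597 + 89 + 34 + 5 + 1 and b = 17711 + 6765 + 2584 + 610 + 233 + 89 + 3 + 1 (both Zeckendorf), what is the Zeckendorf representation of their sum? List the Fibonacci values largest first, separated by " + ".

The two numbers are 19437 and 27996, so their sum is 47433.
Greedily peel off the largest Fibonacci term at each step:
largest Fibonacci ≤ 47433 is 46368; 47433 − 46368 = 1065
largest Fibonacci ≤ 1065 is 987; 1065 − 987 = 78
largest Fibonacci ≤ 78 is 55; 78 − 55 = 23
largest Fibonacci ≤ 23 is 21; 23 − 21 = 2
largest Fibonacci ≤ 2 is 2; 2 − 2 = 0

46368 + 987 + 55 + 21 + 2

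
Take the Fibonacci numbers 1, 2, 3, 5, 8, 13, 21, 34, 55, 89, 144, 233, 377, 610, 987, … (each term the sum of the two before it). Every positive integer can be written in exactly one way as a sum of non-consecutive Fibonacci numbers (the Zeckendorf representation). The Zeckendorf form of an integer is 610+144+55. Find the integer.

809

610+144+55 = 809.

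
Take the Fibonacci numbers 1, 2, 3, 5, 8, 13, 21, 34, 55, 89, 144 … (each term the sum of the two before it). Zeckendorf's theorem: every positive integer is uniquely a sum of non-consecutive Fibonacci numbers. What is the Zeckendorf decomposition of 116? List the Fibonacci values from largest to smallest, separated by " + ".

89 ≤ 116 < 144, so take 89; remainder 27
21 ≤ 27 < 34, so take 21; remainder 6
5 ≤ 6 < 8, so take 5; remainder 1
1 ≤ 1 < 2, so take 1; remainder 0
So 116 = 89 + 21 + 5 + 1, with no two terms consecutive in the sequence.

89 + 21 + 5 + 1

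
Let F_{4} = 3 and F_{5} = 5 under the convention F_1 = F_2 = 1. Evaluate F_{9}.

34

By F_{2k+1} = F_k² + F_{k+1}²: F_{9} = 3² + 5² = 9 + 25 = 34.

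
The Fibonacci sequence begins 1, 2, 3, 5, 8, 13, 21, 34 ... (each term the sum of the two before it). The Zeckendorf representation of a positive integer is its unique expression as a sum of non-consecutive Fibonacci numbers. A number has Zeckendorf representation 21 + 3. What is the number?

24

21 + 3 = 24.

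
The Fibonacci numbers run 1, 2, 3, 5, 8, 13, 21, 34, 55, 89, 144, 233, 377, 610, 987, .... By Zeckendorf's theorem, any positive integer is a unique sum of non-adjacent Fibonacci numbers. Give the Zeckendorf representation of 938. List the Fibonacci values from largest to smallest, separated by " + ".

Repeatedly subtract the largest Fibonacci number that fits:
938 − 610 = 328
328 − 233 = 95
95 − 89 = 6
6 − 5 = 1
1 − 1 = 0
So 938 = 610 + 233 + 89 + 5 + 1, with no two terms consecutive in the sequence.

610 + 233 + 89 + 5 + 1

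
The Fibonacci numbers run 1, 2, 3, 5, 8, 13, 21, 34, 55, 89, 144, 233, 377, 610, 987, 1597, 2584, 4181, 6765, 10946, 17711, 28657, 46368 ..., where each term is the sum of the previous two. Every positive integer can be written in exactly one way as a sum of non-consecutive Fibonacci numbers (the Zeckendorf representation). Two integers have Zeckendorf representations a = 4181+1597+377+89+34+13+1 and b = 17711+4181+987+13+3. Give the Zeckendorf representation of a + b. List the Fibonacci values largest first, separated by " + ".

28657 + 377 + 144 + 8 + 1

The two numbers are 6292 and 22895, so their sum is 29187.
Greedy algorithm:
subtract 28657 from 29187: 530 remains
subtract 377 from 530: 153 remains
subtract 144 from 153: 9 remains
subtract 8 from 9: 1 remains
subtract 1 from 1: 0 remains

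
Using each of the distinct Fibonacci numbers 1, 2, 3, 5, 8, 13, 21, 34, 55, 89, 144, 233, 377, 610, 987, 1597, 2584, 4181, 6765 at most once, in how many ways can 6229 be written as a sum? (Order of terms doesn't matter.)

45

6229 = 4181+1597+377+55+13+5+1 = 4181+1597+377+55+13+3+2+1 = 4181+1597+377+34+21+13+5+1 = … (42 more), for 45 in all.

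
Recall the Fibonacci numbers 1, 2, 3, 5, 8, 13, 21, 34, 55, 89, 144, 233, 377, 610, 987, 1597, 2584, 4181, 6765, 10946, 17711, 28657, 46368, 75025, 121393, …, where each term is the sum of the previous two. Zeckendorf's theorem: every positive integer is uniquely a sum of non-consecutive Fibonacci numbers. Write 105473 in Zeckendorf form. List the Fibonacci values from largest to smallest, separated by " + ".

75025 ≤ 105473 < 121393, so take 75025; remainder 30448
28657 ≤ 30448 < 46368, so take 28657; remainder 1791
1597 ≤ 1791 < 2584, so take 1597; remainder 194
144 ≤ 194 < 233, so take 144; remainder 50
34 ≤ 50 < 55, so take 34; remainder 16
13 ≤ 16 < 21, so take 13; remainder 3
3 ≤ 3 < 5, so take 3; remainder 0
So 105473 = 75025 + 28657 + 1597 + 144 + 34 + 13 + 3, with no two terms consecutive in the sequence.

75025 + 28657 + 1597 + 144 + 34 + 13 + 3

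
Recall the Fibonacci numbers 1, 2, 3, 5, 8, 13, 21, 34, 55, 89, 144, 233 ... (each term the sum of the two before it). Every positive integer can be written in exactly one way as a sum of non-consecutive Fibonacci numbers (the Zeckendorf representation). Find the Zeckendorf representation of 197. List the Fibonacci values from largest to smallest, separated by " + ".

144 + 34 + 13 + 5 + 1

197 − 144 = 53
53 − 34 = 19
19 − 13 = 6
6 − 5 = 1
1 − 1 = 0
So 197 = 144 + 34 + 13 + 5 + 1, with no two terms consecutive in the sequence.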